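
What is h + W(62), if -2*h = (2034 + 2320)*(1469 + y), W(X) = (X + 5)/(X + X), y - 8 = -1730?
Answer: 68296911/124 ≈ 5.5078e+5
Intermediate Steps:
y = -1722 (y = 8 - 1730 = -1722)
W(X) = (5 + X)/(2*X) (W(X) = (5 + X)/((2*X)) = (5 + X)*(1/(2*X)) = (5 + X)/(2*X))
h = 550781 (h = -(2034 + 2320)*(1469 - 1722)/2 = -2177*(-253) = -½*(-1101562) = 550781)
h + W(62) = 550781 + (½)*(5 + 62)/62 = 550781 + (½)*(1/62)*67 = 550781 + 67/124 = 68296911/124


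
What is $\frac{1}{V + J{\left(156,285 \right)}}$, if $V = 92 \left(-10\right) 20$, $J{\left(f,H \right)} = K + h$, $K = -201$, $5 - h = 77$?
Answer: $- \frac{1}{18673} \approx -5.3553 \cdot 10^{-5}$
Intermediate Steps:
$h = -72$ ($h = 5 - 77 = -72$)
$J{\left(f,H \right)} = -273$ ($J{\left(f,H \right)} = -201 - 72 = -273$)
$V = -18400$ ($V = \left(-920\right) 20 = -18400$)
$\frac{1}{V + J{\left(156,285 \right)}} = \frac{1}{-18400 - 273} = \frac{1}{-18673} = - \frac{1}{18673}$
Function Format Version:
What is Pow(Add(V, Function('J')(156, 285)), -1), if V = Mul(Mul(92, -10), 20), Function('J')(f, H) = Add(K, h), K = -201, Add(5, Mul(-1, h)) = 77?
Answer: Rational(-1, 18673) ≈ -5.3553e-5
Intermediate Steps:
h = -72 (h = Add(5, Mul(-1, 77)) = Add(5, -77) = -72)
Function('J')(f, H) = -273 (Function('J')(f, H) = Add(-201, -72) = -273)
V = -18400 (V = Mul(-920, 20) = -18400)
Pow(Add(V, Function('J')(156, 285)), -1) = Pow(Add(-18400, -273), -1) = Pow(-18673, -1) = Rational(-1, 18673)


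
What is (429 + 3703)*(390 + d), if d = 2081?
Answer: 10210172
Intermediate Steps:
(429 + 3703)*(390 + d) = (429 + 3703)*(390 + 2081) = 4132*2471 = 10210172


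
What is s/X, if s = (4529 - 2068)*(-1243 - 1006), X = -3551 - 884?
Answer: 5534789/4435 ≈ 1248.0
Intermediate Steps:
X = -4435
s = -5534789 (s = 2461*(-2249) = -5534789)
s/X = -5534789/(-4435) = -5534789*(-1/4435) = 5534789/4435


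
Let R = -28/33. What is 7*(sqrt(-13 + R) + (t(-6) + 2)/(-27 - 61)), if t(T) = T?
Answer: 7/22 + 7*I*sqrt(15081)/33 ≈ 0.31818 + 26.049*I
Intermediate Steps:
R = -28/33 (R = -28*1/33 = -28/33 ≈ -0.84848)
7*(sqrt(-13 + R) + (t(-6) + 2)/(-27 - 61)) = 7*(sqrt(-13 - 28/33) + (-6 + 2)/(-27 - 61)) = 7*(sqrt(-457/33) - 4/(-88)) = 7*(I*sqrt(15081)/33 - 4*(-1/88)) = 7*(I*sqrt(15081)/33 + 1/22) = 7*(1/22 + I*sqrt(15081)/33) = 7/22 + 7*I*sqrt(15081)/33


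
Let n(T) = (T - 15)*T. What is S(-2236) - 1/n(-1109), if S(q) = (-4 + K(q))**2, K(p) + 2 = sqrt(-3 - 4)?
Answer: 36148963/1246516 - 12*I*sqrt(7) ≈ 29.0 - 31.749*I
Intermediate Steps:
n(T) = T*(-15 + T) (n(T) = (-15 + T)*T = T*(-15 + T))
K(p) = -2 + I*sqrt(7) (K(p) = -2 + sqrt(-3 - 4) = -2 + sqrt(-7) = -2 + I*sqrt(7))
S(q) = (-6 + I*sqrt(7))**2 (S(q) = (-4 + (-2 + I*sqrt(7)))**2 = (-6 + I*sqrt(7))**2)
S(-2236) - 1/n(-1109) = (6 - I*sqrt(7))**2 - 1/((-1109*(-15 - 1109))) = (6 - I*sqrt(7))**2 - 1/((-1109*(-1124))) = (6 - I*sqrt(7))**2 - 1/1246516 = -1/1246516 + (6 - I*sqrt(7))**2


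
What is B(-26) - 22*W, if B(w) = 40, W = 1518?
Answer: -33356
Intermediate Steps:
B(-26) - 22*W = 40 - 22*1518 = 40 - 33396 = -33356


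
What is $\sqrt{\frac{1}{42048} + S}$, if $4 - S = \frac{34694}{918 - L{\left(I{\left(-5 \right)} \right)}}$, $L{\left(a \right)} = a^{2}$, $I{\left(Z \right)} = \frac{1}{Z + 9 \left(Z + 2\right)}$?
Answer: $\frac{i \sqrt{91660005443074053815}}{1646934312} \approx 5.8132 i$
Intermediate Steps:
$I{\left(Z \right)} = \frac{1}{18 + 10 Z}$ ($I{\left(Z \right)} = \frac{1}{Z + 9 \left(2 + Z\right)} = \frac{1}{Z + \left(18 + 9 Z\right)} = \frac{1}{18 + 10 Z}$)
$S = - \frac{31766532}{940031}$ ($S = 4 - \frac{34694}{918 - \left(\frac{1}{2 \left(9 + 5 \left(-5\right)\right)}\right)^{2}} = 4 - \frac{34694}{918 - \left(\frac{1}{2 \left(9 - 25\right)}\right)^{2}} = 4 - \frac{34694}{918 - \left(\frac{1}{2 \left(-16\right)}\right)^{2}} = 4 - \frac{34694}{918 - \left(\frac{1}{2} \left(- \frac{1}{16}\right)\right)^{2}} = 4 - \frac{34694}{918 - \left(- \frac{1}{32}\right)^{2}} = 4 - \frac{34694}{918 - \frac{1}{1024}} = 4 - \frac{34694}{\frac{940031}{1024}} = 4 - 34694 \cdot \frac{1024}{940031} = 4 - \frac{35526656}{940031} = - \frac{31766532}{940031} \approx -33.793$)
$\sqrt{\frac{1}{42048} + S} = \sqrt{\frac{1}{42048} - \frac{31766532}{940031}} = \sqrt{- \frac{1335718197505}{39526423488}} = \frac{i \sqrt{91660005443074053815}}{1646934312}$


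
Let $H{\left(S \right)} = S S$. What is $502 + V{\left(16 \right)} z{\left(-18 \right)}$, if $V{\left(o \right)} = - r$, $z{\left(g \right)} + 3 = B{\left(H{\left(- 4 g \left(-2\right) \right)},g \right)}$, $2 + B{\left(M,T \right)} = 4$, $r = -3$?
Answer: $499$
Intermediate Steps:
$H{\left(S \right)} = S^{2}$
$B{\left(M,T \right)} = 2$ ($B{\left(M,T \right)} = -2 + 4 = 2$)
$z{\left(g \right)} = -1$ ($z{\left(g \right)} = -3 + 2 = -1$)
$V{\left(o \right)} = 3$ ($V{\left(o \right)} = \left(-1\right) \left(-3\right) = 3$)
$502 + V{\left(16 \right)} z{\left(-18 \right)} = 502 + 3 \left(-1\right) = 502 - 3 = 499$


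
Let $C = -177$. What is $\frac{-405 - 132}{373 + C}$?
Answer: $- \frac{537}{196} \approx -2.7398$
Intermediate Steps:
$\frac{-405 - 132}{373 + C} = \frac{-405 - 132}{373 - 177} = - \frac{537}{196}$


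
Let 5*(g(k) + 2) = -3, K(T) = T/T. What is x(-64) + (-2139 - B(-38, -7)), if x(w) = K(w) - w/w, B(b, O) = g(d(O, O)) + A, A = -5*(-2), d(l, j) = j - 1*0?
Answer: -10732/5 ≈ -2146.4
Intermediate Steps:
d(l, j) = j (d(l, j) = j + 0 = j)
A = 10
K(T) = 1
g(k) = -13/5 (g(k) = -2 + (⅕)*(-3) = -2 - ⅗ = -13/5)
B(b, O) = 37/5 (B(b, O) = -13/5 + 10 = 37/5)
x(w) = 0 (x(w) = 1 - w/w = 1 - 1*1 = 1 - 1 = 0)
x(-64) + (-2139 - B(-38, -7)) = 0 + (-2139 - 1*37/5) = 0 + (-2139 - 37/5) = 0 - 10732/5 = -10732/5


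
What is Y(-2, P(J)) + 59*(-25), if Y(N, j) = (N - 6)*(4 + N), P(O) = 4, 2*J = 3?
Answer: -1491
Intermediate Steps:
J = 3/2 (J = (½)*3 = 3/2 ≈ 1.5000)
Y(N, j) = (-6 + N)*(4 + N)
Y(-2, P(J)) + 59*(-25) = (-24 + (-2)² - 2*(-2)) + 59*(-25) = (-24 + 4 + 4) - 1475 = -16 - 1475 = -1491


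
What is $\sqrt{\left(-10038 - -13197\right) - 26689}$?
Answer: $i \sqrt{23530} \approx 153.4 i$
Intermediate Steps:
$\sqrt{\left(-10038 - -13197\right) - 26689} = \sqrt{\left(-10038 + 13197\right) - 26689} = \sqrt{3159 - 26689} = \sqrt{-23530} = i \sqrt{23530}$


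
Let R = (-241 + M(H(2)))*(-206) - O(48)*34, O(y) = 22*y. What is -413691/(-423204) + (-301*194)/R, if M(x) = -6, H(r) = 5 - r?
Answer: -3086051763/1056458252 ≈ -2.9211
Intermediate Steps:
R = 14978 (R = (-241 - 6)*(-206) - 22*48*34 = -247*(-206) - 1056*34 = 50882 - 1*35904 = 50882 - 35904 = 14978)
-413691/(-423204) + (-301*194)/R = -413691/(-423204) - 301*194/14978 = -413691*(-1/423204) - 58394*1/14978 = 137897/141068 - 29197/7489 = -3086051763/1056458252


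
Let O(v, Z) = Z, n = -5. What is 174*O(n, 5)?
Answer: 870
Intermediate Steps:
174*O(n, 5) = 174*5 = 870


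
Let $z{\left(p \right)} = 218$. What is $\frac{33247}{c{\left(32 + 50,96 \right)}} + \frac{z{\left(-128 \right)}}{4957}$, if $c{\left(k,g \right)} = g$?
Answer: $\frac{164826307}{475872} \approx 346.37$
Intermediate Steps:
$\frac{33247}{c{\left(32 + 50,96 \right)}} + \frac{z{\left(-128 \right)}}{4957} = \frac{33247}{96} + \frac{218}{4957} = \frac{164826307}{475872}$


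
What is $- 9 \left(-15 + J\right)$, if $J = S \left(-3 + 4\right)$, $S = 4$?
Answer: $99$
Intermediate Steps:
$J = 4$ ($J = 4 \left(-3 + 4\right) = 4 \cdot 1 = 4$)
$- 9 \left(-15 + J\right) = - 9 \left(-15 + 4\right) = \left(-9\right) \left(-11\right) = 99$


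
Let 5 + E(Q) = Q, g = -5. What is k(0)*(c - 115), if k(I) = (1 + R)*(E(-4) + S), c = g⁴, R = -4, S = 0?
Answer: 13770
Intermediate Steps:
E(Q) = -5 + Q
c = 625 (c = (-5)⁴ = 625)
k(I) = 27 (k(I) = (1 - 4)*((-5 - 4) + 0) = -3*(-9 + 0) = -3*(-9) = 27)
k(0)*(c - 115) = 27*(625 - 115) = 27*510 = 13770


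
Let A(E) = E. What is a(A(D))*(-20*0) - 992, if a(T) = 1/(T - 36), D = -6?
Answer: -992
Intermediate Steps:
a(T) = 1/(-36 + T)
a(A(D))*(-20*0) - 992 = (-20*0)/(-36 - 6) - 992 = 0/(-42) - 992 = -1/42*0 - 992 = 0 - 992 = -992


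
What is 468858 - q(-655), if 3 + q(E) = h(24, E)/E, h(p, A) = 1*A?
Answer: 468860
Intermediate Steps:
h(p, A) = A
q(E) = -2 (q(E) = -3 + E/E = -3 + 1 = -2)
468858 - q(-655) = 468858 - 1*(-2) = 468858 + 2 = 468860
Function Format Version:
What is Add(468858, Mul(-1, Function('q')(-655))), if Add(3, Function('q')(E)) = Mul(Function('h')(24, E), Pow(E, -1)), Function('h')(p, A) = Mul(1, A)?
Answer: 468860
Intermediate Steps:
Function('h')(p, A) = A
Function('q')(E) = -2 (Function('q')(E) = Add(-3, Mul(E, Pow(E, -1))) = Add(-3, 1) = -2)
Add(468858, Mul(-1, Function('q')(-655))) = Add(468858, Mul(-1, -2)) = Add(468858, 2) = 468860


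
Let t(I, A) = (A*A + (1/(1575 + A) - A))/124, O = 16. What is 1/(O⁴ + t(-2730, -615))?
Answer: 119040/8165091841 ≈ 1.4579e-5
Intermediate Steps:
t(I, A) = -A/124 + A²/124 + 1/(124*(1575 + A)) (t(I, A) = (A² + (1/(1575 + A) - A))*(1/124) = (A² + 1/(1575 + A) - A)*(1/124) = -A/124 + A²/124 + 1/(124*(1575 + A)))
1/(O⁴ + t(-2730, -615)) = 1/(16⁴ + (1 + (-615)³ - 1575*(-615) + 1574*(-615)²)/(124*(1575 - 615))) = 1/(65536 + (1/124)*(1 - 232608375 + 968625 + 1574*378225)/960) = 1/(65536 + (1/124)*(1/960)*(1 - 232608375 + 968625 + 595326150)) = 1/(65536 + (1/124)*(1/960)*363686401) = 1/(65536 + 363686401/119040) = 1/(8165091841/119040) = 119040/8165091841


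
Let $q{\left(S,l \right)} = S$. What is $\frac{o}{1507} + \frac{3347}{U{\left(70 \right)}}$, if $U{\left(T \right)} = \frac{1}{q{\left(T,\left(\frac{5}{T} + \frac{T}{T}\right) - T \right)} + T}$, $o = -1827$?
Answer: $\frac{706148233}{1507} \approx 4.6858 \cdot 10^{5}$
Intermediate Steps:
$U{\left(T \right)} = \frac{1}{2 T}$ ($U{\left(T \right)} = \frac{1}{T + T} = \frac{1}{2 T}$)
$\frac{o}{1507} + \frac{3347}{U{\left(70 \right)}} = - \frac{1827}{1507} + \frac{3347}{\frac{1}{2} \cdot \frac{1}{70}} = \left(-1827\right) \frac{1}{1507} + \frac{3347}{\frac{1}{2} \cdot \frac{1}{70}} = - \frac{1827}{1507} + 3347 \frac{1}{\frac{1}{140}} = - \frac{1827}{1507} + 3347 \cdot 140 = - \frac{1827}{1507} + 468580 = \frac{706148233}{1507}$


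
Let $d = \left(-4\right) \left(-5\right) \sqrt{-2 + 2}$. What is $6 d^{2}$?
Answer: $0$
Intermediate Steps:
$d = 0$ ($d = 20 \sqrt{0} = 20 \cdot 0 = 0$)
$6 d^{2} = 6 \cdot 0^{2} = 6 \cdot 0 = 0$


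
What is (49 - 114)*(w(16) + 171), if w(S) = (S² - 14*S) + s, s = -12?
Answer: -12415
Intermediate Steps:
w(S) = -12 + S² - 14*S (w(S) = (S² - 14*S) - 12 = -12 + S² - 14*S)
(49 - 114)*(w(16) + 171) = (49 - 114)*((-12 + 16² - 14*16) + 171) = -65*((-12 + 256 - 224) + 171) = -65*(20 + 171) = -65*191 = -12415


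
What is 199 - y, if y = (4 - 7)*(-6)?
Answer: 181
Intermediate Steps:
y = 18 (y = -3*(-6) = 18)
199 - y = 199 - 1*18 = 199 - 18 = 181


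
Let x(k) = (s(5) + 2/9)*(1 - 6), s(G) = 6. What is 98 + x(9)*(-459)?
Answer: 14378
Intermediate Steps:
x(k) = -280/9 (x(k) = (6 + 2/9)*(1 - 6) = (6 + 2*(⅑))*(-5) = (6 + 2/9)*(-5) = (56/9)*(-5) = -280/9)
98 + x(9)*(-459) = 98 - 280/9*(-459) = 98 + 14280 = 14378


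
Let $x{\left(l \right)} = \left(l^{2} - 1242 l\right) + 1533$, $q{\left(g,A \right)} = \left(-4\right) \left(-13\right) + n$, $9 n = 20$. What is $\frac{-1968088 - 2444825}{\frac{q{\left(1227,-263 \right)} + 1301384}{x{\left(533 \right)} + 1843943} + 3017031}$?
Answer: $- \frac{58286686028643}{39849593754485} \approx -1.4627$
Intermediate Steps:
$n = \frac{20}{9}$ ($n = \frac{1}{9} \cdot 20 = \frac{20}{9} \approx 2.2222$)
$q{\left(g,A \right)} = \frac{488}{9}$ ($q{\left(g,A \right)} = \left(-4\right) \left(-13\right) + \frac{20}{9} = 52 + \frac{20}{9} = \frac{488}{9}$)
$x{\left(l \right)} = 1533 + l^{2} - 1242 l$
$\frac{-1968088 - 2444825}{\frac{q{\left(1227,-263 \right)} + 1301384}{x{\left(533 \right)} + 1843943} + 3017031} = \frac{-1968088 - 2444825}{\frac{\frac{488}{9} + 1301384}{\left(1533 + 533^{2} - 661986\right) + 1843943} + 3017031} = - \frac{4412913}{\frac{11712944}{9 \left(\left(1533 + 284089 - 661986\right) + 1843943\right)} + 3017031} = - \frac{4412913}{\frac{11712944}{9 \left(-376364 + 1843943\right)} + 3017031} = - \frac{4412913}{\frac{11712944}{9 \cdot 1467579} + 3017031} = - \frac{4412913}{\frac{11712944}{9} \cdot \frac{1}{1467579} + 3017031} = - \frac{4412913}{\frac{11712944}{13208211} + 3017031} = - \frac{4412913}{\frac{39849593754485}{13208211}} = \left(-4412913\right) \frac{13208211}{39849593754485} = - \frac{58286686028643}{39849593754485}$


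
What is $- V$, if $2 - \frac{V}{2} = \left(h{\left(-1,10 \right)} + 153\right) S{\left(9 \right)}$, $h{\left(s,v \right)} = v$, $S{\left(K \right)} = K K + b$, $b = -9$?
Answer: $23468$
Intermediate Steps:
$S{\left(K \right)} = -9 + K^{2}$ ($S{\left(K \right)} = K K - 9 = K^{2} - 9 = -9 + K^{2}$)
$V = -23468$ ($V = 4 - 2 \left(10 + 153\right) \left(-9 + 9^{2}\right) = 4 - 2 \cdot 163 \left(-9 + 81\right) = 4 - 2 \cdot 163 \cdot 72 = 4 - 23472 = -23468$)
$- V = \left(-1\right) \left(-23468\right) = 23468$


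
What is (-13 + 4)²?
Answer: 81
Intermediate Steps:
(-13 + 4)² = (-9)² = 81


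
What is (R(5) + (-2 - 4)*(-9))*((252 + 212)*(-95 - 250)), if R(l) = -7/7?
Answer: -8484240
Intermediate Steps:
R(l) = -1 (R(l) = -7*1/7 = -1)
(R(5) + (-2 - 4)*(-9))*((252 + 212)*(-95 - 250)) = (-1 + (-2 - 4)*(-9))*((252 + 212)*(-95 - 250)) = (-1 - 6*(-9))*(464*(-345)) = (-1 + 54)*(-160080) = 53*(-160080) = -8484240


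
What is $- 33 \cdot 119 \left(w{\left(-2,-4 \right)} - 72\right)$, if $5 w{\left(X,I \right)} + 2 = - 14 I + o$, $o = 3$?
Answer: $\frac{1189881}{5} \approx 2.3798 \cdot 10^{5}$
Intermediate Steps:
$w{\left(X,I \right)} = \frac{1}{5} - \frac{14 I}{5}$ ($w{\left(X,I \right)} = - \frac{2}{5} + \frac{- 14 I + 3}{5} = - \frac{2}{5} + \frac{3 - 14 I}{5} = - \frac{2}{5} - \left(- \frac{3}{5} + \frac{14 I}{5}\right) = \frac{1}{5} - \frac{14 I}{5}$)
$- 33 \cdot 119 \left(w{\left(-2,-4 \right)} - 72\right) = - 33 \cdot 119 \left(\left(\frac{1}{5} - - \frac{56}{5}\right) - 72\right) = - 33 \cdot 119 \left(\left(\frac{1}{5} + \frac{56}{5}\right) - 72\right) = - 33 \cdot 119 \left(\frac{57}{5} - 72\right) = - 33 \cdot 119 \left(- \frac{303}{5}\right) = \left(-33\right) \left(- \frac{36057}{5}\right) = \frac{1189881}{5}$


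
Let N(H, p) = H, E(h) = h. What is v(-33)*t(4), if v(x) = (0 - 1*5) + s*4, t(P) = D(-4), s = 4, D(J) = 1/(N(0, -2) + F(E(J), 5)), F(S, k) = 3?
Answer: 11/3 ≈ 3.6667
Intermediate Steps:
D(J) = ⅓ (D(J) = 1/(0 + 3) = 1/3 = ⅓)
t(P) = ⅓
v(x) = 11 (v(x) = (0 - 1*5) + 4*4 = (0 - 5) + 16 = -5 + 16 = 11)
v(-33)*t(4) = 11*(⅓) = 11/3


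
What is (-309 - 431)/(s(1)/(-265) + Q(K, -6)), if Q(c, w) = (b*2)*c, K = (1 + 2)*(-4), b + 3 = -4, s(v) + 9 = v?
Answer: -49025/11132 ≈ -4.4040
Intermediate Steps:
s(v) = -9 + v
b = -7 (b = -3 - 4 = -7)
K = -12 (K = 3*(-4) = -12)
Q(c, w) = -14*c (Q(c, w) = (-7*2)*c = -14*c)
(-309 - 431)/(s(1)/(-265) + Q(K, -6)) = (-309 - 431)/((-9 + 1)/(-265) - 14*(-12)) = -740/(-8*(-1/265) + 168) = -740/(8/265 + 168) = -740/44528/265 = -740*265/44528 = -49025/11132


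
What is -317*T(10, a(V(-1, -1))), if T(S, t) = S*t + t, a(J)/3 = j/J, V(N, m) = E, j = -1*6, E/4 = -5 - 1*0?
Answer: -31383/10 ≈ -3138.3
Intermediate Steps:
E = -20 (E = 4*(-5 - 1*0) = 4*(-5 + 0) = 4*(-5) = -20)
j = -6
V(N, m) = -20
a(J) = -18/J (a(J) = 3*(-6/J) = -18/J)
T(S, t) = t + S*t
-317*T(10, a(V(-1, -1))) = -317*(-18/(-20))*(1 + 10) = -317*(-18*(-1/20))*11 = -2853*11/10 = -317*99/10 = -31383/10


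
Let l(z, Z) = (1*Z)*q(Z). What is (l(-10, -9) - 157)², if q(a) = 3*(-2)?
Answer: 10609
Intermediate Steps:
q(a) = -6
l(z, Z) = -6*Z (l(z, Z) = (1*Z)*(-6) = Z*(-6) = -6*Z)
(l(-10, -9) - 157)² = (-6*(-9) - 157)² = (54 - 157)² = (-103)² = 10609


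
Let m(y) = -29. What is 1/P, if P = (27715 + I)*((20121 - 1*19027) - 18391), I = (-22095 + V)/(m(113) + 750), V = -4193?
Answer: -103/49311836917 ≈ -2.0887e-9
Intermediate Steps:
I = -26288/721 (I = (-22095 - 4193)/(-29 + 750) = -26288/721 ≈ -36.460)
P = -49311836917/103 (P = (27715 - 26288/721)*((20121 - 1*19027) - 18391) = 19956227*((20121 - 19027) - 18391)/721 = 19956227*(1094 - 18391)/721 = (19956227/721)*(-17297) = -49311836917/103 ≈ -4.7876e+8)
1/P = 1/(-49311836917/103) = -103/49311836917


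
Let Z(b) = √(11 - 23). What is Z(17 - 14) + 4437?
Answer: 4437 + 2*I*√3 ≈ 4437.0 + 3.4641*I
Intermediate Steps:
Z(b) = 2*I*√3 (Z(b) = √(-12) = 2*I*√3)
Z(17 - 14) + 4437 = 2*I*√3 + 4437 = 4437 + 2*I*√3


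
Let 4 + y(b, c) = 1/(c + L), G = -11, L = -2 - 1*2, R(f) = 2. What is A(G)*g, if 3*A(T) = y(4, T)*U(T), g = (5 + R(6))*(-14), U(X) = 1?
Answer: 5978/45 ≈ 132.84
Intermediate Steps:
L = -4 (L = -2 - 2 = -4)
y(b, c) = -4 + 1/(-4 + c) (y(b, c) = -4 + 1/(c - 4) = -4 + 1/(-4 + c))
g = -98 (g = (5 + 2)*(-14) = 7*(-14) = -98)
A(T) = (17 - 4*T)/(3*(-4 + T)) (A(T) = (((17 - 4*T)/(-4 + T))*1)/3 = ((17 - 4*T)/(-4 + T))/3 = (17 - 4*T)/(3*(-4 + T)))
A(G)*g = ((17 - 4*(-11))/(3*(-4 - 11)))*(-98) = ((⅓)*(17 + 44)/(-15))*(-98) = ((⅓)*(-1/15)*61)*(-98) = -61/45*(-98) = 5978/45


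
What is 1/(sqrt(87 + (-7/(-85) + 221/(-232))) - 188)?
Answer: -3707360/695285201 - 2*sqrt(8373501470)/695285201 ≈ -0.0055954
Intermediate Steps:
1/(sqrt(87 + (-7/(-85) + 221/(-232))) - 188) = 1/(sqrt(87 + (-7*(-1/85) + 221*(-1/232))) - 188) = 1/(sqrt(87 + (7/85 - 221/232)) - 188) = 1/(sqrt(87 - 17161/19720) - 188) = 1/(sqrt(1698479/19720) - 188) = 1/(sqrt(8373501470)/9860 - 188) = 1/(-188 + sqrt(8373501470)/9860)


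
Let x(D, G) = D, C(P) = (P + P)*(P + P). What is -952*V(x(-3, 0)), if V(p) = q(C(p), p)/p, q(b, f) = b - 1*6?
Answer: 9520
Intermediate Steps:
C(P) = 4*P**2 (C(P) = (2*P)*(2*P) = 4*P**2)
q(b, f) = -6 + b (q(b, f) = b - 6 = -6 + b)
V(p) = (-6 + 4*p**2)/p
-952*V(x(-3, 0)) = -952*(-6/(-3) + 4*(-3)) = -952*(-6*(-1/3) - 12) = -952*(2 - 12) = -952*(-10) = 9520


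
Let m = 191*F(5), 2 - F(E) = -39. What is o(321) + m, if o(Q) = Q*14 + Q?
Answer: 12646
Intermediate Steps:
o(Q) = 15*Q (o(Q) = 14*Q + Q = 15*Q)
F(E) = 41 (F(E) = 2 - 1*(-39) = 2 + 39 = 41)
m = 7831 (m = 191*41 = 7831)
o(321) + m = 15*321 + 7831 = 4815 + 7831 = 12646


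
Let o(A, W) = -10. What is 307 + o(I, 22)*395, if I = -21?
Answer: -3643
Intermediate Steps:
307 + o(I, 22)*395 = 307 - 10*395 = 307 - 3950 = -3643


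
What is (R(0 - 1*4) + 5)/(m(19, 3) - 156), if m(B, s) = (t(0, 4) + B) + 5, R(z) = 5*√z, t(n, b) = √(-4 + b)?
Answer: -5/132 - 5*I/66 ≈ -0.037879 - 0.075758*I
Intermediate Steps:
m(B, s) = 5 + B (m(B, s) = (√(-4 + 4) + B) + 5 = (√0 + B) + 5 = (0 + B) + 5 = B + 5 = 5 + B)
(R(0 - 1*4) + 5)/(m(19, 3) - 156) = (5*√(0 - 1*4) + 5)/((5 + 19) - 156) = (5*√(0 - 4) + 5)/(24 - 156) = (5*√(-4) + 5)/(-132) = (5*(2*I) + 5)*(-1/132) = (10*I + 5)*(-1/132) = (5 + 10*I)*(-1/132) = -5/132 - 5*I/66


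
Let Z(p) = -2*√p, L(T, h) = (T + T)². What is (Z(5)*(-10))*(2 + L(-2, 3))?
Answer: 360*√5 ≈ 804.98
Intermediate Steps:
L(T, h) = 4*T² (L(T, h) = (2*T)² = 4*T²)
(Z(5)*(-10))*(2 + L(-2, 3)) = (-2*√5*(-10))*(2 + 4*(-2)²) = (20*√5)*(2 + 4*4) = (20*√5)*(2 + 16) = (20*√5)*18 = 360*√5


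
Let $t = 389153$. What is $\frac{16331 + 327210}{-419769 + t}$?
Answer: $- \frac{343541}{30616} \approx -11.221$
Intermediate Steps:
$\frac{16331 + 327210}{-419769 + t} = \frac{16331 + 327210}{-419769 + 389153} = \frac{343541}{-30616} = 343541 \left(- \frac{1}{30616}\right) = - \frac{343541}{30616}$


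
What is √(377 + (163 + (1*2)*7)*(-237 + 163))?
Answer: I*√12721 ≈ 112.79*I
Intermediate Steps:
√(377 + (163 + (1*2)*7)*(-237 + 163)) = √(377 + (163 + 2*7)*(-74)) = √(377 + (163 + 14)*(-74)) = √(377 + 177*(-74)) = √(377 - 13098) = √(-12721) = I*√12721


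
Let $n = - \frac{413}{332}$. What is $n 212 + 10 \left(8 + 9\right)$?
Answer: $- \frac{7779}{83} \approx -93.723$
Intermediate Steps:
$n = - \frac{413}{332}$ ($n = \left(-413\right) \frac{1}{332} = - \frac{413}{332} \approx -1.244$)
$n 212 + 10 \left(8 + 9\right) = \left(- \frac{413}{332}\right) 212 + 10 \left(8 + 9\right) = - \frac{21889}{83} + 10 \cdot 17 = - \frac{21889}{83} + 170 = - \frac{7779}{83}$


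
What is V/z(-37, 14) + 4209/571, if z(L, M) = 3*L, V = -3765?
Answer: 872338/21127 ≈ 41.290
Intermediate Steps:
V/z(-37, 14) + 4209/571 = -3765/(3*(-37)) + 4209/571 = -3765/(-111) + 4209*(1/571) = -3765*(-1/111) + 4209/571 = 1255/37 + 4209/571 = 872338/21127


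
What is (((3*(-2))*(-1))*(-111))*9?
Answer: -5994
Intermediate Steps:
(((3*(-2))*(-1))*(-111))*9 = (-6*(-1)*(-111))*9 = (6*(-111))*9 = -666*9 = -5994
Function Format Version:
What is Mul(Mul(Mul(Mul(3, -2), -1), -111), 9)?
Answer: -5994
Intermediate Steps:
Mul(Mul(Mul(Mul(3, -2), -1), -111), 9) = Mul(Mul(Mul(-6, -1), -111), 9) = Mul(Mul(6, -111), 9) = Mul(-666, 9) = -5994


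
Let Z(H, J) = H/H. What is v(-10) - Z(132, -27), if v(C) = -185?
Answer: -186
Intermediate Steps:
Z(H, J) = 1
v(-10) - Z(132, -27) = -185 - 1*1 = -185 - 1 = -186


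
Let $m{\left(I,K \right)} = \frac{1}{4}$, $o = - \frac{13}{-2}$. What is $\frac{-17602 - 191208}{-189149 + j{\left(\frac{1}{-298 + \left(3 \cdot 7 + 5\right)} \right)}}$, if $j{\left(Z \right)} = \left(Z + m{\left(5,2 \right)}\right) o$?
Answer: $\frac{3245504}{2939891} \approx 1.104$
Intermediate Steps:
$o = \frac{13}{2}$ ($o = \left(-13\right) \left(- \frac{1}{2}\right) = \frac{13}{2} \approx 6.5$)
$m{\left(I,K \right)} = \frac{1}{4}$
$j{\left(Z \right)} = \frac{13}{8} + \frac{13 Z}{2}$ ($j{\left(Z \right)} = \left(Z + \frac{1}{4}\right) \frac{13}{2} = \left(\frac{1}{4} + Z\right) \frac{13}{2} = \frac{13}{8} + \frac{13 Z}{2}$)
$\frac{-17602 - 191208}{-189149 + j{\left(\frac{1}{-298 + \left(3 \cdot 7 + 5\right)} \right)}} = \frac{-17602 - 191208}{-189149 + \left(\frac{13}{8} + \frac{13}{2 \left(-298 + \left(3 \cdot 7 + 5\right)\right)}\right)} = - \frac{208810}{-189149 + \left(\frac{13}{8} + \frac{13}{2 \left(-298 + \left(21 + 5\right)\right)}\right)} = - \frac{208810}{-189149 + \left(\frac{13}{8} + \frac{13}{2 \left(-298 + 26\right)}\right)} = - \frac{208810}{-189149 + \left(\frac{13}{8} + \frac{13}{2 \left(-272\right)}\right)} = - \frac{208810}{-189149 + \left(\frac{13}{8} + \frac{13}{2} \left(- \frac{1}{272}\right)\right)} = - \frac{208810}{-189149 + \left(\frac{13}{8} - \frac{13}{544}\right)} = - \frac{208810}{-189149 + \frac{871}{544}} = - \frac{208810}{- \frac{102896185}{544}} = \left(-208810\right) \left(- \frac{544}{102896185}\right) = \frac{3245504}{2939891}$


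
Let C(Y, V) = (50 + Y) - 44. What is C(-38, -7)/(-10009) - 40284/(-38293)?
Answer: 404427932/383274637 ≈ 1.0552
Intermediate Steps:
C(Y, V) = 6 + Y
C(-38, -7)/(-10009) - 40284/(-38293) = (6 - 38)/(-10009) - 40284/(-38293) = -32*(-1/10009) - 40284*(-1/38293) = 32/10009 + 40284/38293 = 404427932/383274637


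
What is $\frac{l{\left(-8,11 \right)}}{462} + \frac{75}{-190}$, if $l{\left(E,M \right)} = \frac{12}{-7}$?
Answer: $- \frac{8161}{20482} \approx -0.39845$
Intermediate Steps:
$l{\left(E,M \right)} = - \frac{12}{7}$ ($l{\left(E,M \right)} = 12 \left(- \frac{1}{7}\right) = - \frac{12}{7}$)
$\frac{l{\left(-8,11 \right)}}{462} + \frac{75}{-190} = - \frac{12}{7 \cdot 462} + \frac{75}{-190} = \left(- \frac{12}{7}\right) \frac{1}{462} + 75 \left(- \frac{1}{190}\right) = - \frac{2}{539} - \frac{15}{38} = - \frac{8161}{20482}$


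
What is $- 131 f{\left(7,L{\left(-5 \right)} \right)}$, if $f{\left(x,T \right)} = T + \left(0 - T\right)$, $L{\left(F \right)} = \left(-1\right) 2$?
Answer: $0$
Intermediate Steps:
$L{\left(F \right)} = -2$
$f{\left(x,T \right)} = 0$ ($f{\left(x,T \right)} = T - T = 0$)
$- 131 f{\left(7,L{\left(-5 \right)} \right)} = \left(-131\right) 0 = 0$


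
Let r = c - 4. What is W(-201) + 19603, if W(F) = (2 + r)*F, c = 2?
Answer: 19603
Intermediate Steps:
r = -2 (r = 2 - 4 = -2)
W(F) = 0 (W(F) = (2 - 2)*F = 0*F = 0)
W(-201) + 19603 = 0 + 19603 = 19603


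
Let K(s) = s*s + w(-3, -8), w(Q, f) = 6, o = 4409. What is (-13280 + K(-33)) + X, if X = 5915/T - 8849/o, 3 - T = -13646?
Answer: -733369004351/60178441 ≈ -12187.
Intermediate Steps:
T = 13649 (T = 3 - 1*(-13646) = 3 + 13646 = 13649)
K(s) = 6 + s² (K(s) = s*s + 6 = s² + 6 = 6 + s²)
X = -94700766/60178441 (X = 5915/13649 - 8849/4409 = -94700766/60178441 ≈ -1.5737)
(-13280 + K(-33)) + X = (-13280 + (6 + (-33)²)) - 94700766/60178441 = (-13280 + (6 + 1089)) - 94700766/60178441 = (-13280 + 1095) - 94700766/60178441 = -12185 - 94700766/60178441 = -733369004351/60178441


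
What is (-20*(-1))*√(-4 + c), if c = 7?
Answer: 20*√3 ≈ 34.641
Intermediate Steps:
(-20*(-1))*√(-4 + c) = (-20*(-1))*√(-4 + 7) = 20*√3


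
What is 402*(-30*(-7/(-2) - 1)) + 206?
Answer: -29944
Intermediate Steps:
402*(-30*(-7/(-2) - 1)) + 206 = 402*(-30*(-7*(-½) - 1)) + 206 = 402*(-30*(7/2 - 1)) + 206 = 402*(-30*5/2) + 206 = 402*(-5*15) + 206 = 402*(-75) + 206 = -30150 + 206 = -29944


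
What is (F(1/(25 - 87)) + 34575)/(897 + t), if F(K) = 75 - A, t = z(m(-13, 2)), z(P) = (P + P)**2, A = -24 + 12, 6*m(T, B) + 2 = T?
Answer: 17331/461 ≈ 37.594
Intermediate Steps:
m(T, B) = -1/3 + T/6
A = -12
z(P) = 4*P**2 (z(P) = (2*P)**2 = 4*P**2)
t = 25 (t = 4*(-1/3 + (1/6)*(-13))**2 = 4*(-1/3 - 13/6)**2 = 4*(-5/2)**2 = 4*(25/4) = 25)
F(K) = 87 (F(K) = 75 - 1*(-12) = 75 + 12 = 87)
(F(1/(25 - 87)) + 34575)/(897 + t) = (87 + 34575)/(897 + 25) = 34662/922 = 34662*(1/922) = 17331/461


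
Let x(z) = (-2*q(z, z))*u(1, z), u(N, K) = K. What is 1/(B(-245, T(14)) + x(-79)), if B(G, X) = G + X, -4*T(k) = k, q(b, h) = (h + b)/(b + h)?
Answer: -2/181 ≈ -0.011050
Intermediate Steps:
q(b, h) = 1 (q(b, h) = (b + h)/(b + h) = 1)
T(k) = -k/4
x(z) = -2*z (x(z) = (-2*1)*z = -2*z)
1/(B(-245, T(14)) + x(-79)) = 1/((-245 - 1/4*14) - 2*(-79)) = 1/((-245 - 7/2) + 158) = 1/(-497/2 + 158) = 1/(-181/2) = -2/181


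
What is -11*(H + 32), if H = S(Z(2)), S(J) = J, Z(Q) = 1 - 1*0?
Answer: -363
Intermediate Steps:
Z(Q) = 1 (Z(Q) = 1 + 0 = 1)
H = 1
-11*(H + 32) = -11*(1 + 32) = -11*33 = -363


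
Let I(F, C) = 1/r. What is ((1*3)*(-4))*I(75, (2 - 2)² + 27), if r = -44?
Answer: 3/11 ≈ 0.27273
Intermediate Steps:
I(F, C) = -1/44 (I(F, C) = 1/(-44) = -1/44)
((1*3)*(-4))*I(75, (2 - 2)² + 27) = ((1*3)*(-4))*(-1/44) = (3*(-4))*(-1/44) = -12*(-1/44) = 3/11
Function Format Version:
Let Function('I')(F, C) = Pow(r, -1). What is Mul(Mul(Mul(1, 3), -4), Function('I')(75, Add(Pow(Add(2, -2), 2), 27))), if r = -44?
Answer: Rational(3, 11) ≈ 0.27273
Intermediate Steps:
Function('I')(F, C) = Rational(-1, 44) (Function('I')(F, C) = Pow(-44, -1) = Rational(-1, 44))
Mul(Mul(Mul(1, 3), -4), Function('I')(75, Add(Pow(Add(2, -2), 2), 27))) = Mul(Mul(Mul(1, 3), -4), Rational(-1, 44)) = Mul(Mul(3, -4), Rational(-1, 44)) = Mul(-12, Rational(-1, 44)) = Rational(3, 11)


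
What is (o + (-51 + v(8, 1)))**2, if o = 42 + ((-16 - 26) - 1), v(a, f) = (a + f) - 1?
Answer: 1936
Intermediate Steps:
v(a, f) = -1 + a + f
o = -1 (o = 42 + (-42 - 1) = 42 - 43 = -1)
(o + (-51 + v(8, 1)))**2 = (-1 + (-51 + (-1 + 8 + 1)))**2 = (-1 + (-51 + 8))**2 = (-1 - 43)**2 = (-44)**2 = 1936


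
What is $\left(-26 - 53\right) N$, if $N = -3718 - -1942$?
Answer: $140304$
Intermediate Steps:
$N = -1776$ ($N = -3718 + 1942 = -1776$)
$\left(-26 - 53\right) N = \left(-26 - 53\right) \left(-1776\right) = \left(-79\right) \left(-1776\right) = 140304$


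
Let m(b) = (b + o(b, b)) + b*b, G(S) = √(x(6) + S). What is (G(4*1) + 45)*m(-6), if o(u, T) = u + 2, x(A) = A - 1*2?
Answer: 1170 + 52*√2 ≈ 1243.5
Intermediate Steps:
x(A) = -2 + A (x(A) = A - 2 = -2 + A)
G(S) = √(4 + S) (G(S) = √((-2 + 6) + S) = √(4 + S))
o(u, T) = 2 + u
m(b) = 2 + b² + 2*b (m(b) = (b + (2 + b)) + b*b = (2 + 2*b) + b² = 2 + b² + 2*b)
(G(4*1) + 45)*m(-6) = (√(4 + 4*1) + 45)*(2 + (-6)² + 2*(-6)) = (√(4 + 4) + 45)*(2 + 36 - 12) = (√8 + 45)*26 = (2*√2 + 45)*26 = (45 + 2*√2)*26 = 1170 + 52*√2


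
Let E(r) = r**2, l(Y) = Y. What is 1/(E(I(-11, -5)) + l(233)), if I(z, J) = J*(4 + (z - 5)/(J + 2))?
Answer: 9/21697 ≈ 0.00041480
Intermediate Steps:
I(z, J) = J*(4 + (-5 + z)/(2 + J))
1/(E(I(-11, -5)) + l(233)) = 1/((-5*(3 - 11 + 4*(-5))/(2 - 5))**2 + 233) = 1/((-5*(3 - 11 - 20)/(-3))**2 + 233) = 1/((-5*(-1/3)*(-28))**2 + 233) = 1/((-140/3)**2 + 233) = 1/(19600/9 + 233) = 1/(21697/9) = 9/21697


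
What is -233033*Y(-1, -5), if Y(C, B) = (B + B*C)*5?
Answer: 0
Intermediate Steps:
Y(C, B) = 5*B + 5*B*C
-233033*Y(-1, -5) = -1165165*(-5)*(1 - 1) = -1165165*(-5)*0 = -233033*0 = 0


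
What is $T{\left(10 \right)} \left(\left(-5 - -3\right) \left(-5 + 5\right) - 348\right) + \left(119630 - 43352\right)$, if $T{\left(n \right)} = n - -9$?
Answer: $69666$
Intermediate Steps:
$T{\left(n \right)} = 9 + n$ ($T{\left(n \right)} = n + 9 = 9 + n$)
$T{\left(10 \right)} \left(\left(-5 - -3\right) \left(-5 + 5\right) - 348\right) + \left(119630 - 43352\right) = \left(9 + 10\right) \left(\left(-5 - -3\right) \left(-5 + 5\right) - 348\right) + \left(119630 - 43352\right) = 19 \left(\left(-5 + 3\right) 0 - 348\right) + 76278 = 19 \left(\left(-2\right) 0 - 348\right) + 76278 = 19 \left(0 - 348\right) + 76278 = 19 \left(-348\right) + 76278 = -6612 + 76278 = 69666$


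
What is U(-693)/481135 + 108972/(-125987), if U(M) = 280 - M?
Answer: -52307657869/60616755245 ≈ -0.86292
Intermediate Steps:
U(-693)/481135 + 108972/(-125987) = (280 - 1*(-693))/481135 + 108972/(-125987) = (280 + 693)*(1/481135) + 108972*(-1/125987) = 973*(1/481135) - 108972/125987 = 973/481135 - 108972/125987 = -52307657869/60616755245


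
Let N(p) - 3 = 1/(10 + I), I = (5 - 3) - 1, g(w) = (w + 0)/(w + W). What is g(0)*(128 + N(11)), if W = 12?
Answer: 0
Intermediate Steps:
g(w) = w/(12 + w) (g(w) = (w + 0)/(w + 12) = w/(12 + w))
I = 1 (I = 2 - 1 = 1)
N(p) = 34/11 (N(p) = 3 + 1/(10 + 1) = 3 + 1/11 = 34/11)
g(0)*(128 + N(11)) = (0/(12 + 0))*(128 + 34/11) = (0/12)*(1442/11) = (0*(1/12))*(1442/11) = 0*(1442/11) = 0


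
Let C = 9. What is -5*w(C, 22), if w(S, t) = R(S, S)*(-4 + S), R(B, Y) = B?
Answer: -225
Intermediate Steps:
w(S, t) = S*(-4 + S)
-5*w(C, 22) = -45*(-4 + 9) = -45*5 = -5*45 = -225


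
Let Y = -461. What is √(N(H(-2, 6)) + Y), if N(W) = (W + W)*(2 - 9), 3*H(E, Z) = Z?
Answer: I*√489 ≈ 22.113*I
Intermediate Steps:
H(E, Z) = Z/3
N(W) = -14*W (N(W) = (2*W)*(-7) = -14*W)
√(N(H(-2, 6)) + Y) = √(-14*6/3 - 461) = √(-14*2 - 461) = √(-28 - 461) = √(-489) = I*√489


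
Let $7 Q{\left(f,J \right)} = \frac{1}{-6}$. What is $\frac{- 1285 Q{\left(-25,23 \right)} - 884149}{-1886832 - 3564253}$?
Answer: $\frac{37132973}{228945570} \approx 0.16219$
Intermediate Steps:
$Q{\left(f,J \right)} = - \frac{1}{42}$ ($Q{\left(f,J \right)} = \frac{1}{7 \left(-6\right)} = \frac{1}{7} \left(- \frac{1}{6}\right) = - \frac{1}{42}$)
$\frac{- 1285 Q{\left(-25,23 \right)} - 884149}{-1886832 - 3564253} = \frac{\left(-1285\right) \left(- \frac{1}{42}\right) - 884149}{-1886832 - 3564253} = \frac{\frac{1285}{42} - 884149}{-5451085} = \left(- \frac{37132973}{42}\right) \left(- \frac{1}{5451085}\right) = \frac{37132973}{228945570}$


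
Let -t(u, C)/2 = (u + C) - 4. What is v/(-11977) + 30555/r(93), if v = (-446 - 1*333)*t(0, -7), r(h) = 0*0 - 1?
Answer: -365940097/11977 ≈ -30554.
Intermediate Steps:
r(h) = -1 (r(h) = 0 - 1 = -1)
t(u, C) = 8 - 2*C - 2*u (t(u, C) = -2*((u + C) - 4) = -2*((C + u) - 4) = -2*(-4 + C + u) = 8 - 2*C - 2*u)
v = -17138 (v = (-446 - 1*333)*(8 - 2*(-7) - 2*0) = (-446 - 333)*(8 + 14 + 0) = -779*22 = -17138)
v/(-11977) + 30555/r(93) = -17138/(-11977) + 30555/(-1) = -17138*(-1/11977) + 30555*(-1) = 17138/11977 - 30555 = -365940097/11977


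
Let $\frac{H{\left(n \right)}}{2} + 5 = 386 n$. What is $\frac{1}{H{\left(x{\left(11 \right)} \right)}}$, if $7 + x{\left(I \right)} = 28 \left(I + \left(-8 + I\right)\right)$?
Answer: $\frac{1}{297210} \approx 3.3646 \cdot 10^{-6}$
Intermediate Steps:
$x{\left(I \right)} = -231 + 56 I$ ($x{\left(I \right)} = -7 + 28 \left(I + \left(-8 + I\right)\right) = -7 + 28 \left(-8 + 2 I\right) = -7 + \left(-224 + 56 I\right) = -231 + 56 I$)
$H{\left(n \right)} = -10 + 772 n$ ($H{\left(n \right)} = -10 + 2 \cdot 386 n = -10 + 772 n$)
$\frac{1}{H{\left(x{\left(11 \right)} \right)}} = \frac{1}{-10 + 772 \left(-231 + 56 \cdot 11\right)} = \frac{1}{-10 + 772 \left(-231 + 616\right)} = \frac{1}{-10 + 772 \cdot 385} = \frac{1}{-10 + 297220} = \frac{1}{297210}$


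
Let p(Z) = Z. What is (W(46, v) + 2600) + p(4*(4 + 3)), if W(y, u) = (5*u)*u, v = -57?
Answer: 18873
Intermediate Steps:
W(y, u) = 5*u²
(W(46, v) + 2600) + p(4*(4 + 3)) = (5*(-57)² + 2600) + 4*(4 + 3) = (5*3249 + 2600) + 4*7 = (16245 + 2600) + 28 = 18845 + 28 = 18873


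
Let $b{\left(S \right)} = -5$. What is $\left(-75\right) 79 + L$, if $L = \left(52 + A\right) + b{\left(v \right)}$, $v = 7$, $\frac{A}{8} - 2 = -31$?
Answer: $-6110$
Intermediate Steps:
$A = -232$ ($A = 16 + 8 \left(-31\right) = 16 - 248 = -232$)
$L = -185$ ($L = \left(52 - 232\right) - 5 = -180 - 5 = -185$)
$\left(-75\right) 79 + L = \left(-75\right) 79 - 185 = -5925 - 185 = -6110$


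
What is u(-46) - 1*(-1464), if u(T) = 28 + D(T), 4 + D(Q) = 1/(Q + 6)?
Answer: 59519/40 ≈ 1488.0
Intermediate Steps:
D(Q) = -4 + 1/(6 + Q) (D(Q) = -4 + 1/(Q + 6) = -4 + 1/(6 + Q))
u(T) = 28 + (-23 - 4*T)/(6 + T)
u(-46) - 1*(-1464) = (145 + 24*(-46))/(6 - 46) - 1*(-1464) = (145 - 1104)/(-40) + 1464 = -1/40*(-959) + 1464 = 959/40 + 1464 = 59519/40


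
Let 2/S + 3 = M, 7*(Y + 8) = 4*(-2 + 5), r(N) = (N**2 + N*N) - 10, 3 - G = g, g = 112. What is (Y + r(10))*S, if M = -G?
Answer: 1286/371 ≈ 3.4663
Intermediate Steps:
G = -109 (G = 3 - 1*112 = 3 - 112 = -109)
r(N) = -10 + 2*N**2 (r(N) = (N**2 + N**2) - 10 = 2*N**2 - 10 = -10 + 2*N**2)
M = 109 (M = -1*(-109) = 109)
Y = -44/7 (Y = -8 + (4*(-2 + 5))/7 = -8 + (4*3)/7 = -8 + (1/7)*12 = -8 + 12/7 = -44/7 ≈ -6.2857)
S = 1/53 (S = 2/(-3 + 109) = 2/106 = 2*(1/106) = 1/53 ≈ 0.018868)
(Y + r(10))*S = (-44/7 + (-10 + 2*10**2))*(1/53) = (-44/7 + (-10 + 2*100))*(1/53) = (-44/7 + (-10 + 200))*(1/53) = (-44/7 + 190)*(1/53) = (1286/7)*(1/53) = 1286/371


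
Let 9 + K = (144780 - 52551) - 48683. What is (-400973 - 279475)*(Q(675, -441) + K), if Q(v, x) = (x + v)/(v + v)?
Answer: -740619563008/25 ≈ -2.9625e+10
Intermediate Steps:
Q(v, x) = (v + x)/(2*v) (Q(v, x) = (v + x)/((2*v)) = (v + x)*(1/(2*v)) = (v + x)/(2*v))
K = 43537 (K = -9 + ((144780 - 52551) - 48683) = -9 + (92229 - 48683) = -9 + 43546 = 43537)
(-400973 - 279475)*(Q(675, -441) + K) = (-400973 - 279475)*((½)*(675 - 441)/675 + 43537) = -680448*((½)*(1/675)*234 + 43537) = -680448*(13/75 + 43537) = -680448*3265288/75 = -740619563008/25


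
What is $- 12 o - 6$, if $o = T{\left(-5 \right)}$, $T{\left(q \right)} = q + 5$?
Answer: $-6$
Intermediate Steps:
$T{\left(q \right)} = 5 + q$
$o = 0$ ($o = 5 - 5 = 0$)
$- 12 o - 6 = \left(-12\right) 0 - 6 = 0 - 6 = -6$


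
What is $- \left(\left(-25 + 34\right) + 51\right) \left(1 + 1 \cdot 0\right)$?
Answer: $-60$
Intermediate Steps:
$- \left(\left(-25 + 34\right) + 51\right) \left(1 + 1 \cdot 0\right) = - \left(9 + 51\right) \left(1 + 0\right) = - 60 \cdot 1 = \left(-1\right) 60 = -60$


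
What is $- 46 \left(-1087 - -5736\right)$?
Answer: $-213854$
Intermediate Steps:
$- 46 \left(-1087 - -5736\right) = - 46 \left(-1087 + 5736\right) = \left(-46\right) 4649 = -213854$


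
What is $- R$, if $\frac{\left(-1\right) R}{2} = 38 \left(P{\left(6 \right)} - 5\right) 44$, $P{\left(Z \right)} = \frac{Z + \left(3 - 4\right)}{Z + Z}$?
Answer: $- \frac{45980}{3} \approx -15327.0$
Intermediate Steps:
$P{\left(Z \right)} = \frac{-1 + Z}{2 Z}$ ($P{\left(Z \right)} = \frac{Z - 1}{2 Z} = \left(-1 + Z\right) \frac{1}{2 Z} = \frac{-1 + Z}{2 Z}$)
$R = \frac{45980}{3}$ ($R = - 2 \cdot 38 \left(\frac{-1 + 6}{2 \cdot 6} - 5\right) 44 = - 2 \cdot 38 \left(\frac{1}{2} \cdot \frac{1}{6} \cdot 5 - 5\right) 44 = - 2 \cdot 38 \left(\frac{5}{12} - 5\right) 44 = - 2 \cdot 38 \left(- \frac{55}{12}\right) 44 = - 2 \left(\left(- \frac{1045}{6}\right) 44\right) = \left(-2\right) \left(- \frac{22990}{3}\right) = \frac{45980}{3} \approx 15327.0$)
$- R = \left(-1\right) \frac{45980}{3} = - \frac{45980}{3}$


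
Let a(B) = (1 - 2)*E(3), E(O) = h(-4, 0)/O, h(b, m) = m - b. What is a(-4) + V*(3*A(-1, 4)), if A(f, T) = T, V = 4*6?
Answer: 860/3 ≈ 286.67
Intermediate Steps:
V = 24
E(O) = 4/O (E(O) = (0 - 1*(-4))/O = (0 + 4)/O = 4/O)
a(B) = -4/3 (a(B) = (1 - 2)*(4/3) = -4/3)
a(-4) + V*(3*A(-1, 4)) = -4/3 + 24*(3*4) = -4/3 + 24*12 = -4/3 + 288 = 860/3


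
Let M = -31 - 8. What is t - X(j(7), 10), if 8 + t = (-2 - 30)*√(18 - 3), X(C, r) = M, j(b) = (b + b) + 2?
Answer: 31 - 32*√15 ≈ -92.935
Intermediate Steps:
j(b) = 2 + 2*b (j(b) = 2*b + 2 = 2 + 2*b)
M = -39
X(C, r) = -39
t = -8 - 32*√15 (t = -8 + (-2 - 30)*√(18 - 3) = -8 - 32*√15 ≈ -131.94)
t - X(j(7), 10) = (-8 - 32*√15) - 1*(-39) = (-8 - 32*√15) + 39 = 31 - 32*√15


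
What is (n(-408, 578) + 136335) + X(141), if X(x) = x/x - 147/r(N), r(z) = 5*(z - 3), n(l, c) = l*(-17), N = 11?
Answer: 5730733/40 ≈ 1.4327e+5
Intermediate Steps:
n(l, c) = -17*l
r(z) = -15 + 5*z (r(z) = 5*(-3 + z) = -15 + 5*z)
X(x) = -107/40 (X(x) = x/x - 147/(-15 + 5*11) = 1 - 147/(-15 + 55) = 1 - 147/40 = -107/40)
(n(-408, 578) + 136335) + X(141) = (-17*(-408) + 136335) - 107/40 = (6936 + 136335) - 107/40 = 143271 - 107/40 = 5730733/40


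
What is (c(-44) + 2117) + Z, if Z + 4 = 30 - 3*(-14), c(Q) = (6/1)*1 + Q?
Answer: 2147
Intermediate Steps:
c(Q) = 6 + Q (c(Q) = (6*1)*1 + Q = 6*1 + Q = 6 + Q)
Z = 68 (Z = -4 + (30 - 3*(-14)) = -4 + (30 + 42) = -4 + 72 = 68)
(c(-44) + 2117) + Z = ((6 - 44) + 2117) + 68 = (-38 + 2117) + 68 = 2079 + 68 = 2147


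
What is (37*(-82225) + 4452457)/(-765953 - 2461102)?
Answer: -470044/1075685 ≈ -0.43697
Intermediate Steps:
(37*(-82225) + 4452457)/(-765953 - 2461102) = (-3042325 + 4452457)/(-3227055) = 1410132*(-1/3227055) = -470044/1075685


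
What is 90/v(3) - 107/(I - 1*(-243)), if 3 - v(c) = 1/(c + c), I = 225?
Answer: 250901/7956 ≈ 31.536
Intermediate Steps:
v(c) = 3 - 1/(2*c) (v(c) = 3 - 1/(c + c) = 3 - 1/(2*c))
90/v(3) - 107/(I - 1*(-243)) = 90/(3 - 1/2/3) - 107/(225 - 1*(-243)) = 90/(3 - 1/2*1/3) - 107/(225 + 243) = 90/(3 - 1/6) - 107/468 = 90/(17/6) - 107*1/468 = 90*(6/17) - 107/468 = 540/17 - 107/468 = 250901/7956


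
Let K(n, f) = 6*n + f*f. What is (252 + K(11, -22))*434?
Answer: 348068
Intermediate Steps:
K(n, f) = f² + 6*n (K(n, f) = 6*n + f² = f² + 6*n)
(252 + K(11, -22))*434 = (252 + ((-22)² + 6*11))*434 = (252 + (484 + 66))*434 = (252 + 550)*434 = 802*434 = 348068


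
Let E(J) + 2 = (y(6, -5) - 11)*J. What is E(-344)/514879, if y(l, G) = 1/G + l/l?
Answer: 17534/2574395 ≈ 0.0068109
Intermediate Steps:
y(l, G) = 1 + 1/G (y(l, G) = 1/G + 1 = 1 + 1/G)
E(J) = -2 - 51*J/5 (E(J) = -2 + ((1 - 5)/(-5) - 11)*J = -2 + (-⅕*(-4) - 11)*J = -2 + (⅘ - 11)*J = -2 - 51*J/5)
E(-344)/514879 = (-2 - 51/5*(-344))/514879 = (-2 + 17544/5)*(1/514879) = (17534/5)*(1/514879) = 17534/2574395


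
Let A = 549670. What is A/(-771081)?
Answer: -549670/771081 ≈ -0.71286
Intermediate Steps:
A/(-771081) = 549670/(-771081) = 549670*(-1/771081) = -549670/771081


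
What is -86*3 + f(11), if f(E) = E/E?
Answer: -257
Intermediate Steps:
f(E) = 1
-86*3 + f(11) = -86*3 + 1 = -258 + 1 = -257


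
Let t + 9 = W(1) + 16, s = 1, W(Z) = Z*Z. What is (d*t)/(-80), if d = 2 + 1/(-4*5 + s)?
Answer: -37/190 ≈ -0.19474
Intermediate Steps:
W(Z) = Z**2
t = 8 (t = -9 + (1**2 + 16) = -9 + (1 + 16) = -9 + 17 = 8)
d = 37/19 (d = 2 + 1/(-4*5 + 1) = 2 + 1/(-20 + 1) = 2 + 1/(-19) = 2 - 1/19 = 37/19 ≈ 1.9474)
(d*t)/(-80) = ((37/19)*8)/(-80) = (296/19)*(-1/80) = -37/190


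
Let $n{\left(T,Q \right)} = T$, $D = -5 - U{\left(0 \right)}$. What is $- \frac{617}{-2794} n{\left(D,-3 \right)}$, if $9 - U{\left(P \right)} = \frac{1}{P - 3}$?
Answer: $- \frac{26531}{8382} \approx -3.1652$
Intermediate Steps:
$U{\left(P \right)} = 9 - \frac{1}{-3 + P}$ ($U{\left(P \right)} = 9 - \frac{1}{P - 3} = 9 - \frac{1}{-3 + P}$)
$D = - \frac{43}{3}$ ($D = -5 - \frac{-28 + 9 \cdot 0}{-3 + 0} = -5 - \frac{-28 + 0}{-3} = -5 - \left(- \frac{1}{3}\right) \left(-28\right) = -5 - \frac{28}{3} = - \frac{43}{3} \approx -14.333$)
$- \frac{617}{-2794} n{\left(D,-3 \right)} = - \frac{617}{-2794} \left(- \frac{43}{3}\right) = \left(-617\right) \left(- \frac{1}{2794}\right) \left(- \frac{43}{3}\right) = \frac{617}{2794} \left(- \frac{43}{3}\right) = - \frac{26531}{8382}$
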